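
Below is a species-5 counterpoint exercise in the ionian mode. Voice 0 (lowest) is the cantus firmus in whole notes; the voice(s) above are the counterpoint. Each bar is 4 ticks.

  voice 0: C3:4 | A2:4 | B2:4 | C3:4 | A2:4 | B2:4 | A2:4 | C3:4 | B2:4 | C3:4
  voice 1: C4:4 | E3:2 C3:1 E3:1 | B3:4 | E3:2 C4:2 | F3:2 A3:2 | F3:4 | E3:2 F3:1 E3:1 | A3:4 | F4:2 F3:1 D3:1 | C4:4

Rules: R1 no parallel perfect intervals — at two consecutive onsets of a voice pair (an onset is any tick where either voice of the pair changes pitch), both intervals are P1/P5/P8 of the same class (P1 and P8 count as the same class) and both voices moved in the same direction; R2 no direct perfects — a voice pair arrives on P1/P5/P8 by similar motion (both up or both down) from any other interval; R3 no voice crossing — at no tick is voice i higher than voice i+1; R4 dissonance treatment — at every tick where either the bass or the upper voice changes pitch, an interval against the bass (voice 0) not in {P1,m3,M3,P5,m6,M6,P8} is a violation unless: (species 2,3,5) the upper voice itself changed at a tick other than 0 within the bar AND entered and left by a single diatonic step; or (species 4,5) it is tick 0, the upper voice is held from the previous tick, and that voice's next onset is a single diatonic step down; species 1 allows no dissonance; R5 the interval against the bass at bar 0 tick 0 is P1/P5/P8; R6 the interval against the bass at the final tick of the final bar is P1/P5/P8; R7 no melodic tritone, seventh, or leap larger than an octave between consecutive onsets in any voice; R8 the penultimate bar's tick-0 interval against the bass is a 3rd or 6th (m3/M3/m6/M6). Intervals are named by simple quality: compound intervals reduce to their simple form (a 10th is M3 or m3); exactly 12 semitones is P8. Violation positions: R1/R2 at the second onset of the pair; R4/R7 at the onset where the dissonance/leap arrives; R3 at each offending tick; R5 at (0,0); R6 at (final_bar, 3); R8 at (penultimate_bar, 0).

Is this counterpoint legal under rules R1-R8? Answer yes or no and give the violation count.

bar 0: v0=C3 v1=C4 (P8)
bar 1: v0=A2 v1=E3 (P5)
bar 2: v0=B2 v1=B3 (P8)
bar 3: v0=C3 v1=E3 (M3)
bar 4: v0=A2 v1=F3 (m6)
bar 5: v0=B2 v1=F3 (TT)
bar 6: v0=A2 v1=E3 (P5)
bar 7: v0=C3 v1=A3 (M6)
bar 8: v0=B2 v1=F4 (TT)
bar 9: v0=C3 v1=C4 (P8)
  R2 @ bar1.0: C3/C4 P8 -> A2/E3 P5 similar
  R2 @ bar2.0: A2/E3 P5 -> B2/B3 P8 similar
  R4 @ bar5.0: B2/F3 TT untreated
  R2 @ bar6.0: B2/F3 TT -> A2/E3 P5 similar
  R4 @ bar8.0: B2/F4 TT untreated
  R8 @ bar8.0: penult TT not 3rd/6th
  R4 @ bar8.2: B2/F3 TT untreated
  R2 @ bar9.0: B2/D3 m3 -> C3/C4 P8 similar
  R7 @ bar9.0: D3->C4 leap 10st

No (9 violations)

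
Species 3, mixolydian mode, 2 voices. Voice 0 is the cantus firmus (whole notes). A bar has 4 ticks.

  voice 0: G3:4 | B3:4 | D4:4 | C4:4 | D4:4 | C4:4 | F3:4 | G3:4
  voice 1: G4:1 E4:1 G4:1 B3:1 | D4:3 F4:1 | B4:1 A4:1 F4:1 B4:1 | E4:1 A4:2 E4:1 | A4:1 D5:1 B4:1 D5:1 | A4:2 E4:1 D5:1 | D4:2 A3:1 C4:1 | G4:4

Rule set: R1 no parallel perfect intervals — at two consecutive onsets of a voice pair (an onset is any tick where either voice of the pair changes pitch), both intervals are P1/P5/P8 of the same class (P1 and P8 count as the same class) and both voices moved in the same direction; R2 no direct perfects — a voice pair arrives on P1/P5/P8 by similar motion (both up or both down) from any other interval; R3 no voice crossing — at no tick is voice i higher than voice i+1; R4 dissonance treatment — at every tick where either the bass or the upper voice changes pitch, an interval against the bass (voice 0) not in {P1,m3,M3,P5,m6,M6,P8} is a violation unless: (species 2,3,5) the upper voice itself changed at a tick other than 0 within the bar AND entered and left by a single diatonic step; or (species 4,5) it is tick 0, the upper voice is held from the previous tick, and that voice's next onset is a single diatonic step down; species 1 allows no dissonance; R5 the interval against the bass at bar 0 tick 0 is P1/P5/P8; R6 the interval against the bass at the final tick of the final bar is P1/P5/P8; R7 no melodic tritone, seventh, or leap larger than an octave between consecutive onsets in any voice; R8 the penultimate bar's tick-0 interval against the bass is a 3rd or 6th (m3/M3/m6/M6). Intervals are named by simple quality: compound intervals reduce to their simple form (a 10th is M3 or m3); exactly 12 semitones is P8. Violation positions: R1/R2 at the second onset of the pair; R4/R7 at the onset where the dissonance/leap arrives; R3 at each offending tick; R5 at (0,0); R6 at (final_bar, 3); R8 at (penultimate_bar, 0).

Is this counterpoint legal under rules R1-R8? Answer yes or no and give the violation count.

No (7 violations)

bar 0: v0=G3 v1=G4 (P8)
bar 1: v0=B3 v1=D4 (m3)
bar 2: v0=D4 v1=B4 (M6)
bar 3: v0=C4 v1=E4 (M3)
bar 4: v0=D4 v1=A4 (P5)
bar 5: v0=C4 v1=A4 (M6)
bar 6: v0=F3 v1=D4 (M6)
bar 7: v0=G3 v1=G4 (P8)
  R4 @ bar1.3: B3/F4 TT untreated
  R7 @ bar2.0: F4->B4 leap 6st
  R7 @ bar2.3: F4->B4 leap 6st
  R2 @ bar4.0: C4/E4 M3 -> D4/A4 P5 similar
  R4 @ bar5.3: C4/D5 M2 untreated
  R7 @ bar5.3: E4->D5 leap 10st
  R2 @ bar7.0: F3/C4 P5 -> G3/G4 P8 similar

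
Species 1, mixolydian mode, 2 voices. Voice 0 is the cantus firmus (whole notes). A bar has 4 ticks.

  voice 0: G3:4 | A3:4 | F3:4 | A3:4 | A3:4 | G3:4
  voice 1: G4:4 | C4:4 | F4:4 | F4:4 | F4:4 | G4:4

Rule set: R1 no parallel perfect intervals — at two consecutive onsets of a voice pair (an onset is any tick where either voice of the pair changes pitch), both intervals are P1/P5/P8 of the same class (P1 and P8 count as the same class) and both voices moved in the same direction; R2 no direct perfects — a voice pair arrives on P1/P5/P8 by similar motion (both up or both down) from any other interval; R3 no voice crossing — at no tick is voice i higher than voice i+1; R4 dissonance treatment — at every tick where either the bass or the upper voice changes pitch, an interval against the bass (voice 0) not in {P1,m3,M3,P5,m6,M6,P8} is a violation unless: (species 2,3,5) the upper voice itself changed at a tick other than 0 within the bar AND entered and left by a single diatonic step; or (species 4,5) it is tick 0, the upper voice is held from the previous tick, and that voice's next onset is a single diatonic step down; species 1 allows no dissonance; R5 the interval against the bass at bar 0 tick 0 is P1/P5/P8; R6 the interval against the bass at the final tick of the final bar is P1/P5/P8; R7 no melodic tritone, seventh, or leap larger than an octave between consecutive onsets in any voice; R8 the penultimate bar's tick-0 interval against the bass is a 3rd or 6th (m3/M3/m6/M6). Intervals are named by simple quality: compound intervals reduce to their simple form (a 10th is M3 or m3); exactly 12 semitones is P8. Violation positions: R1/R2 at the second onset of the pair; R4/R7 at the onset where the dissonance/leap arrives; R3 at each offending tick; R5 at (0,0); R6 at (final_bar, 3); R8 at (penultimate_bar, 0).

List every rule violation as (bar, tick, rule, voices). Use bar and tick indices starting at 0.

bar 0: v0=G3 v1=G4 downbeat P8
bar 1: v0=A3 v1=C4 downbeat m3
bar 2: v0=F3 v1=F4 downbeat P8
bar 3: v0=A3 v1=F4 downbeat m6
bar 4: v0=A3 v1=F4 downbeat m6
bar 5: v0=G3 v1=G4 downbeat P8

No violations across 6 bars (G3..G3 vs G4..G4).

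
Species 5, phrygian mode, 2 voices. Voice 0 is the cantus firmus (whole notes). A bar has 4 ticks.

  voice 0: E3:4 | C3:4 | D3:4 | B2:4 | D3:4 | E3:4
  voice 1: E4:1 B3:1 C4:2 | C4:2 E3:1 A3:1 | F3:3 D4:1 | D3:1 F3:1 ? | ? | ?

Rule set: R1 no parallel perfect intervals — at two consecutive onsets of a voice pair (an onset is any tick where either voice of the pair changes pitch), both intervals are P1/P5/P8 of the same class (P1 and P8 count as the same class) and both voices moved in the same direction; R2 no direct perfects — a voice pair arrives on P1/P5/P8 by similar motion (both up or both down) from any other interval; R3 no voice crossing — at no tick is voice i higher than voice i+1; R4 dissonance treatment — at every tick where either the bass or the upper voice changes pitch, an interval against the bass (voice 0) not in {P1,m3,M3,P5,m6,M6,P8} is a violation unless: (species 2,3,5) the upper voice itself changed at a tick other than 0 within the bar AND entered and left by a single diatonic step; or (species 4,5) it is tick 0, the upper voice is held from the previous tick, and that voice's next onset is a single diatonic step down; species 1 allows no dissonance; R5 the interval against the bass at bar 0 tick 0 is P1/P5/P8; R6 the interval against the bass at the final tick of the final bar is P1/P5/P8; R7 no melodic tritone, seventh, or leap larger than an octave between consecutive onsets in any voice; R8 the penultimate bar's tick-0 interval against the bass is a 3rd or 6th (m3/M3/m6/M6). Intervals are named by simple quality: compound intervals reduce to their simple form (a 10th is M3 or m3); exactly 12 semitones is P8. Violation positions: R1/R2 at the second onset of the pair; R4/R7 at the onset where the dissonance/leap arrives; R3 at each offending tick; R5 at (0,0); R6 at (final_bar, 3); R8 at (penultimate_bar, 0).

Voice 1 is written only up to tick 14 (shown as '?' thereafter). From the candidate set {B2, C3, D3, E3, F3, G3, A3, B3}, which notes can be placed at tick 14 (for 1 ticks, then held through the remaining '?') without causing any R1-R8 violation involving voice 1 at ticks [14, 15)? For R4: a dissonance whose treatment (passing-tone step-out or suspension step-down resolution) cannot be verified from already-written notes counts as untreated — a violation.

B2: violates R7
C3: violates R4
D3: legal
E3: violates R4
F3: legal
G3: legal
A3: violates R4
B3: violates R7

{D3, F3, G3}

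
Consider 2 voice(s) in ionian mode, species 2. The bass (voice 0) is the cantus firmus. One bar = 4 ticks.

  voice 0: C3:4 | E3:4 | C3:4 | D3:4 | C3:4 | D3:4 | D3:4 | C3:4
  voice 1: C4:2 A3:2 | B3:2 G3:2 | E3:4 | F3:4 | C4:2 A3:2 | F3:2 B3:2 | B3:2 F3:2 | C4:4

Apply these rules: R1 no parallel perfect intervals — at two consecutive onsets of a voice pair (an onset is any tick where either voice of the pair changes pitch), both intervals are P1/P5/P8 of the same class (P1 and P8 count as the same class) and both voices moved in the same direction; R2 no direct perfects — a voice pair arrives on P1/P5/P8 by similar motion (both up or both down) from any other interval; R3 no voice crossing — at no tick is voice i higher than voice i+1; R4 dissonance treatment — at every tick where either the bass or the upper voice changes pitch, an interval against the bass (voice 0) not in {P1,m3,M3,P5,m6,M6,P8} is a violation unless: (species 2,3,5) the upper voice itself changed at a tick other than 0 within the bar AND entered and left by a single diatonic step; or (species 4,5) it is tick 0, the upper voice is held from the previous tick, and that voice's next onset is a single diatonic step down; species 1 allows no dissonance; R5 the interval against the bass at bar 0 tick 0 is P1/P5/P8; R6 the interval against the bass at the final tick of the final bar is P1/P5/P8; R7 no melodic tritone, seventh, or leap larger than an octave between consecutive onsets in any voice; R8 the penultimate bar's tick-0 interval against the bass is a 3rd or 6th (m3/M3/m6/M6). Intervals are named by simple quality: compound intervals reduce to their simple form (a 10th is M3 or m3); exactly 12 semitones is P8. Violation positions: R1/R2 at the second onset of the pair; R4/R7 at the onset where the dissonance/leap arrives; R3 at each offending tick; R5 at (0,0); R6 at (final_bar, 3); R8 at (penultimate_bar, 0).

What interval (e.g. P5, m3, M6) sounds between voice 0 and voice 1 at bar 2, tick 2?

M3

voice 0=C3 voice 1=E3 -> M3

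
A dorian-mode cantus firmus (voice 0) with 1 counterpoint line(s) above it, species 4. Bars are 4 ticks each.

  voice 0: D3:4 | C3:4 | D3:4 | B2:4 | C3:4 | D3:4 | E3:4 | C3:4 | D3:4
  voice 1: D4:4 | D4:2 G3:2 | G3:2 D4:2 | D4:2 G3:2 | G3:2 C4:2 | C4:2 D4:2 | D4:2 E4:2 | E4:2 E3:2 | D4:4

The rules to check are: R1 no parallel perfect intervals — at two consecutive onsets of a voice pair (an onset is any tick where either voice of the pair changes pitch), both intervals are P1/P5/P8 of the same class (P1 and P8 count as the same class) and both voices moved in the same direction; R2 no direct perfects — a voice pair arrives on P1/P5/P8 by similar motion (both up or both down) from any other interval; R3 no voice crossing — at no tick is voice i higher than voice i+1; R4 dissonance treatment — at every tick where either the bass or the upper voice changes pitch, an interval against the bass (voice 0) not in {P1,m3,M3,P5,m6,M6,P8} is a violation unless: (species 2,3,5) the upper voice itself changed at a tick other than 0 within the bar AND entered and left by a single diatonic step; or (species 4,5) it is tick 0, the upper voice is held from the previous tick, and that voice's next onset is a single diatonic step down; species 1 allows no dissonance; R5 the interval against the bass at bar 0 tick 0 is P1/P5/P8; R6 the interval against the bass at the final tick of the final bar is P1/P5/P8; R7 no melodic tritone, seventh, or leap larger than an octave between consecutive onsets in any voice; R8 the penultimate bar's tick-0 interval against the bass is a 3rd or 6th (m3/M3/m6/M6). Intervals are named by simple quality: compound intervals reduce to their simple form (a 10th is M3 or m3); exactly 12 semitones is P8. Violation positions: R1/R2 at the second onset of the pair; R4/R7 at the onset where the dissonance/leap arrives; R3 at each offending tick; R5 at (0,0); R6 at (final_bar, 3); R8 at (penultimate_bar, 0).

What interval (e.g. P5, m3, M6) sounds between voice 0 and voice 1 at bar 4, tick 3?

voice 0=C3 voice 1=C4 -> P8

P8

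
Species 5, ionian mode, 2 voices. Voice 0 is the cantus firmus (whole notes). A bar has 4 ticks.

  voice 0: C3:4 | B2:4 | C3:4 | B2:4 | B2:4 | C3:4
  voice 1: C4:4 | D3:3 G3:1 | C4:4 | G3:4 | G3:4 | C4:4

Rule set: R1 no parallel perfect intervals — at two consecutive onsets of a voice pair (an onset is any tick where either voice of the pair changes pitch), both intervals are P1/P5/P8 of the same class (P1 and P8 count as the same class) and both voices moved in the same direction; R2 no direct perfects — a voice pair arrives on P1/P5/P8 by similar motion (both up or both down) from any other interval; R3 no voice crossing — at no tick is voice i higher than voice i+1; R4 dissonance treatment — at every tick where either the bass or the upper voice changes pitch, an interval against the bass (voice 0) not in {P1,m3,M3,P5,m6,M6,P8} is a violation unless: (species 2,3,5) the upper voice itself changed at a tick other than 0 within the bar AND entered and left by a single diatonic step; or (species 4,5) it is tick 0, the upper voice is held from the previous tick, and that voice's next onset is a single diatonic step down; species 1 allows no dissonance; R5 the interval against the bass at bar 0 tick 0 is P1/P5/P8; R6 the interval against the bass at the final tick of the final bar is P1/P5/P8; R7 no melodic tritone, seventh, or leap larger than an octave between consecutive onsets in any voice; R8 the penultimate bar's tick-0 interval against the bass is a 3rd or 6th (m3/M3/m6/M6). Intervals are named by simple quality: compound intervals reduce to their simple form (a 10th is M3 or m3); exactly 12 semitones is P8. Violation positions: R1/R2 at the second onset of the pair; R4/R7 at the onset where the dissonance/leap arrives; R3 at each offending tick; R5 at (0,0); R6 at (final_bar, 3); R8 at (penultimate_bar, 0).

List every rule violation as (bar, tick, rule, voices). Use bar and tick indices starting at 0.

(1, 0, R7, (1,))
(2, 0, R2, (0, 1))
(5, 0, R2, (0, 1))

bar 0: v0=C3 v1=C4 downbeat P8
bar 1: v0=B2 v1=D3 downbeat m3
bar 2: v0=C3 v1=C4 downbeat P8
bar 3: v0=B2 v1=G3 downbeat m6
bar 4: v0=B2 v1=G3 downbeat m6
bar 5: v0=C3 v1=C4 downbeat P8
  -> R7 @ bar 1 tick 0 v(1,): C4->D3 leap 10st
  -> R2 @ bar 2 tick 0 v(0, 1): B2/G3 m6 -> C3/C4 P8 similar
  -> R2 @ bar 5 tick 0 v(0, 1): B2/G3 m6 -> C3/C4 P8 similar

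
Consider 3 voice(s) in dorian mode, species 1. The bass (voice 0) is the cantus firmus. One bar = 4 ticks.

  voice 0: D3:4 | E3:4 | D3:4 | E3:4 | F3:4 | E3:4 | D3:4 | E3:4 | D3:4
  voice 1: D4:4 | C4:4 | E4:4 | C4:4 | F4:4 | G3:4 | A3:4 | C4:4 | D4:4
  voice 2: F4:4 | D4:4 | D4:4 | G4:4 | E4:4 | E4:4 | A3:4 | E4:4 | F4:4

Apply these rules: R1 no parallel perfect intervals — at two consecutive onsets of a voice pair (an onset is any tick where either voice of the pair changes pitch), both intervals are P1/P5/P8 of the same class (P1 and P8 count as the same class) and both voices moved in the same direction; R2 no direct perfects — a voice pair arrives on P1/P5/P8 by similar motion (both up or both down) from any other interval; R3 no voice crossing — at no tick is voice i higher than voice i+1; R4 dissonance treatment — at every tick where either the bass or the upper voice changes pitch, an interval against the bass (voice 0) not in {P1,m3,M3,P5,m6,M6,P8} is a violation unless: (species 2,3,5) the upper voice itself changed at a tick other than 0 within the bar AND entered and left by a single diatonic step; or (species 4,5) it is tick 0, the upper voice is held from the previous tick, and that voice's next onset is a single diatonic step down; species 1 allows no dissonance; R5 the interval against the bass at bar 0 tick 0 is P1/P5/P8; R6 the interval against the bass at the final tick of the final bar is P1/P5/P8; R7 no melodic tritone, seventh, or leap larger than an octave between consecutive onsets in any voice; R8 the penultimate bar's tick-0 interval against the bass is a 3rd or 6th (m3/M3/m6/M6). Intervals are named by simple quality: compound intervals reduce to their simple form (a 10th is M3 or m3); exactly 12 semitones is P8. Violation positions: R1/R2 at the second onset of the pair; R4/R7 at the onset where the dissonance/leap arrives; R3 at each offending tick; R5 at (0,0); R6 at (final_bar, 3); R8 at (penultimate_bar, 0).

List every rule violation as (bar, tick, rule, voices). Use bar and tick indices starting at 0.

bar 0: v0=D3 v1=D4 v2=F4 downbeat m3
bar 1: v0=E3 v1=C4 v2=D4 downbeat m7
bar 2: v0=D3 v1=E4 v2=D4 downbeat P8
bar 3: v0=E3 v1=C4 v2=G4 downbeat m3
bar 4: v0=F3 v1=F4 v2=E4 downbeat M7
bar 5: v0=E3 v1=G3 v2=E4 downbeat P8
bar 6: v0=D3 v1=A3 v2=A3 downbeat P5
bar 7: v0=E3 v1=C4 v2=E4 downbeat P8
bar 8: v0=D3 v1=D4 v2=F4 downbeat m3
  -> R5 @ bar 0 tick 0 v(0, 2): opens on m3
  -> R4 @ bar 1 tick 0 v(0, 2): E3/D4 m7 untreated
  -> R3 @ bar 2 tick 0 v(1, 2): E4 above D4
  -> R4 @ bar 2 tick 0 v(0, 1): D3/E4 M2 untreated
  -> R3 @ bar 2 tick 1 v(1, 2): E4 above D4
  -> R3 @ bar 2 tick 2 v(1, 2): E4 above D4
  -> R3 @ bar 2 tick 3 v(1, 2): E4 above D4
  -> R2 @ bar 4 tick 0 v(0, 1): E3/C4 m6 -> F3/F4 P8 similar
  -> R3 @ bar 4 tick 0 v(1, 2): F4 above E4
  -> R4 @ bar 4 tick 0 v(0, 2): F3/E4 M7 untreated
  -> R3 @ bar 4 tick 1 v(1, 2): F4 above E4
  -> R3 @ bar 4 tick 2 v(1, 2): F4 above E4
  -> R3 @ bar 4 tick 3 v(1, 2): F4 above E4
  -> R7 @ bar 5 tick 0 v(1,): F4->G3 leap 10st
  -> R2 @ bar 6 tick 0 v(0, 2): E3/E4 P8 -> D3/A3 P5 similar
  -> R2 @ bar 7 tick 0 v(0, 2): D3/A3 P5 -> E3/E4 P8 similar
  -> R8 @ bar 7 tick 0 v(0, 2): penult P8 not 3rd/6th
  -> R6 @ bar 8 tick 3 v(0, 2): closes on m3

(0, 0, R5, (0, 2))
(1, 0, R4, (0, 2))
(2, 0, R3, (1, 2))
(2, 0, R4, (0, 1))
(2, 1, R3, (1, 2))
(2, 2, R3, (1, 2))
(2, 3, R3, (1, 2))
(4, 0, R2, (0, 1))
(4, 0, R3, (1, 2))
(4, 0, R4, (0, 2))
(4, 1, R3, (1, 2))
(4, 2, R3, (1, 2))
(4, 3, R3, (1, 2))
(5, 0, R7, (1,))
(6, 0, R2, (0, 2))
(7, 0, R2, (0, 2))
(7, 0, R8, (0, 2))
(8, 3, R6, (0, 2))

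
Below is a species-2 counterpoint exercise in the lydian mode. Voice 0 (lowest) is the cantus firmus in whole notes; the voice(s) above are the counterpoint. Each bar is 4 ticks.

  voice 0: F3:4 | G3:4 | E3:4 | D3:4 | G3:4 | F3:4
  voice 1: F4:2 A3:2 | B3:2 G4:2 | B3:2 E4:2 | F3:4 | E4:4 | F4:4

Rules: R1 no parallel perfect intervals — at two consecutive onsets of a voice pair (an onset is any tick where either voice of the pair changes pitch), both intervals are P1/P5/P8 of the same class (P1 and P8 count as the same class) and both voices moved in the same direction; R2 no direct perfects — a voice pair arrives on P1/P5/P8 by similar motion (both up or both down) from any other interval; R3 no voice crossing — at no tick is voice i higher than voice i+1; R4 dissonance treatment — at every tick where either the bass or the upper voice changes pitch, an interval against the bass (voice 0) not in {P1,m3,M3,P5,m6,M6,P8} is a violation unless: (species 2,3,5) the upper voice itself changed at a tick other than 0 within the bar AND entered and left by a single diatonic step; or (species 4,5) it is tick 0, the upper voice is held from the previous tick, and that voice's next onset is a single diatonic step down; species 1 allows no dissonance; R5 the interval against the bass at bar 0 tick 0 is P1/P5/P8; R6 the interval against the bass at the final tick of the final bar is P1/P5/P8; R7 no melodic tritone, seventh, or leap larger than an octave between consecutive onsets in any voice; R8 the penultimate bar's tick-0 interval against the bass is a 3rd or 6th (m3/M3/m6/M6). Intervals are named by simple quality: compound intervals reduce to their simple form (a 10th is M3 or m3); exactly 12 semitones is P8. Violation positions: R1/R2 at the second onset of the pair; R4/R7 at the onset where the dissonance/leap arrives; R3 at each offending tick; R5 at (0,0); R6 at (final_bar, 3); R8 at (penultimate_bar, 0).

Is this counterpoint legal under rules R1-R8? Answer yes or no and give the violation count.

No (3 violations)

bar 0: v0=F3 v1=F4 (P8)
bar 1: v0=G3 v1=B3 (M3)
bar 2: v0=E3 v1=B3 (P5)
bar 3: v0=D3 v1=F3 (m3)
bar 4: v0=G3 v1=E4 (M6)
bar 5: v0=F3 v1=F4 (P8)
  R2 @ bar2.0: G3/G4 P8 -> E3/B3 P5 similar
  R7 @ bar3.0: E4->F3 leap 11st
  R7 @ bar4.0: F3->E4 leap 11st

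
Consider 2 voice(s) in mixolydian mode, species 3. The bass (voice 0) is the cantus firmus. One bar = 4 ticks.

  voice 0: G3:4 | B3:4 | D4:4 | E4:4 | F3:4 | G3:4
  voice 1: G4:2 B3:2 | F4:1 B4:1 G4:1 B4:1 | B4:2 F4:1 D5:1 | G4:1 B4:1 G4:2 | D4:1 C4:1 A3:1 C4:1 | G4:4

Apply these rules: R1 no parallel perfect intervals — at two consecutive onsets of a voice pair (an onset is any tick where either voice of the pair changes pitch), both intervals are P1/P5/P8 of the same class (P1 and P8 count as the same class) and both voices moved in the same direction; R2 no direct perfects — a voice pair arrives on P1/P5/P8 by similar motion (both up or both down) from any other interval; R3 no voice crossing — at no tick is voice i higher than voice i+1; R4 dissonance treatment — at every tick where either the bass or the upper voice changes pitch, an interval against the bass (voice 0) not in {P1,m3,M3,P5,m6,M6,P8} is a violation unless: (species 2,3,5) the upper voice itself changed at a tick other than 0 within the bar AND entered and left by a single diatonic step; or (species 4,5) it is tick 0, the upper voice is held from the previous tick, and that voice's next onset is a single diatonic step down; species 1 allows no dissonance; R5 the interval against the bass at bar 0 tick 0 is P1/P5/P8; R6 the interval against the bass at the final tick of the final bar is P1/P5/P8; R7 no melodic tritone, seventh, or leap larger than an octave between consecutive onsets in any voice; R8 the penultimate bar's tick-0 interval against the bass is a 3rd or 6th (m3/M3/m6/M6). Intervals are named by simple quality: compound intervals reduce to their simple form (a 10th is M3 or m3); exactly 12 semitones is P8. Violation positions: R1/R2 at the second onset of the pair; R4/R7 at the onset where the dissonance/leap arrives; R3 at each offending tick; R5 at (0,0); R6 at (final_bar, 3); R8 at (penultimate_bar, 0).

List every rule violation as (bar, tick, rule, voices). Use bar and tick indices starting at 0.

(1, 0, R4, (0, 1))
(1, 0, R7, (1,))
(1, 1, R7, (1,))
(2, 2, R7, (1,))
(4, 0, R7, (0,))
(5, 0, R2, (0, 1))

bar 0: v0=G3 v1=G4 downbeat P8
bar 1: v0=B3 v1=F4 downbeat TT
bar 2: v0=D4 v1=B4 downbeat M6
bar 3: v0=E4 v1=G4 downbeat m3
bar 4: v0=F3 v1=D4 downbeat M6
bar 5: v0=G3 v1=G4 downbeat P8
  -> R4 @ bar 1 tick 0 v(0, 1): B3/F4 TT untreated
  -> R7 @ bar 1 tick 0 v(1,): B3->F4 leap 6st
  -> R7 @ bar 1 tick 1 v(1,): F4->B4 leap 6st
  -> R7 @ bar 2 tick 2 v(1,): B4->F4 leap 6st
  -> R7 @ bar 4 tick 0 v(0,): E4->F3 leap 11st
  -> R2 @ bar 5 tick 0 v(0, 1): F3/C4 P5 -> G3/G4 P8 similar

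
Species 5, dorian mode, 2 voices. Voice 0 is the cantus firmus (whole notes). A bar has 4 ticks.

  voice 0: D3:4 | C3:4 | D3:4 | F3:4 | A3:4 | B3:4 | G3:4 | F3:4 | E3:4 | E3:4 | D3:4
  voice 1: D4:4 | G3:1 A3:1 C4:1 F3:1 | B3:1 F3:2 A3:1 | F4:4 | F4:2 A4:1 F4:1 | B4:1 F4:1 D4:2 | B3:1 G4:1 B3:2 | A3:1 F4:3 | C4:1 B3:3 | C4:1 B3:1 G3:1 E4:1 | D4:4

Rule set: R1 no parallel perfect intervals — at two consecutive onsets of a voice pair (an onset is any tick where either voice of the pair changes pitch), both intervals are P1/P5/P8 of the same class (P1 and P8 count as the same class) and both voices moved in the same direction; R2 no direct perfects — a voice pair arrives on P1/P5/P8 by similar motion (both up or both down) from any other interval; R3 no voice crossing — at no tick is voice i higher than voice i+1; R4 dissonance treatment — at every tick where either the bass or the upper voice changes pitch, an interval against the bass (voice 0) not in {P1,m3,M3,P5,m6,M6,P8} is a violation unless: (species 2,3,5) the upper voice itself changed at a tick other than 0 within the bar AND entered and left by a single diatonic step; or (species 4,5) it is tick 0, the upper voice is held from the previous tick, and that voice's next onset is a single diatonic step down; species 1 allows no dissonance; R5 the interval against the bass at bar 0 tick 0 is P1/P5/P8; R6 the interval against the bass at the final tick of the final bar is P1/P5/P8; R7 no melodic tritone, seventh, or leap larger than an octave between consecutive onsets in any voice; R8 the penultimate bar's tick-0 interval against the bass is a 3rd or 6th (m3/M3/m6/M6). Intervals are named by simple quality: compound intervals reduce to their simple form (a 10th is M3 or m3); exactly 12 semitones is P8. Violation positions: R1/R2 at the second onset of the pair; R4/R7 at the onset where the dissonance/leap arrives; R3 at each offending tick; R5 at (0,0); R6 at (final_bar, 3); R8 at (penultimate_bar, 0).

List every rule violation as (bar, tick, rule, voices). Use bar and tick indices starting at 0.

bar 0: v0=D3 v1=D4 downbeat P8
bar 1: v0=C3 v1=G3 downbeat P5
bar 2: v0=D3 v1=B3 downbeat M6
bar 3: v0=F3 v1=F4 downbeat P8
bar 4: v0=A3 v1=F4 downbeat m6
bar 5: v0=B3 v1=B4 downbeat P8
bar 6: v0=G3 v1=B3 downbeat M3
bar 7: v0=F3 v1=A3 downbeat M3
bar 8: v0=E3 v1=C4 downbeat m6
bar 9: v0=E3 v1=C4 downbeat m6
bar 10: v0=D3 v1=D4 downbeat P8
  -> R2 @ bar 1 tick 0 v(0, 1): D3/D4 P8 -> C3/G3 P5 similar
  -> R4 @ bar 1 tick 3 v(0, 1): C3/F3 P4 untreated
  -> R7 @ bar 2 tick 0 v(1,): F3->B3 leap 6st
  -> R7 @ bar 2 tick 1 v(1,): B3->F3 leap 6st
  -> R2 @ bar 3 tick 0 v(0, 1): D3/A3 P5 -> F3/F4 P8 similar
  -> R2 @ bar 5 tick 0 v(0, 1): A3/F4 m6 -> B3/B4 P8 similar
  -> R7 @ bar 5 tick 0 v(1,): F4->B4 leap 6st
  -> R4 @ bar 5 tick 1 v(0, 1): B3/F4 TT untreated
  -> R7 @ bar 5 tick 1 v(1,): B4->F4 leap 6st
  -> R1 @ bar 10 tick 0 v(0, 1): E3/E4 P8 -> D3/D4 P8 similar

(1, 0, R2, (0, 1))
(1, 3, R4, (0, 1))
(2, 0, R7, (1,))
(2, 1, R7, (1,))
(3, 0, R2, (0, 1))
(5, 0, R2, (0, 1))
(5, 0, R7, (1,))
(5, 1, R4, (0, 1))
(5, 1, R7, (1,))
(10, 0, R1, (0, 1))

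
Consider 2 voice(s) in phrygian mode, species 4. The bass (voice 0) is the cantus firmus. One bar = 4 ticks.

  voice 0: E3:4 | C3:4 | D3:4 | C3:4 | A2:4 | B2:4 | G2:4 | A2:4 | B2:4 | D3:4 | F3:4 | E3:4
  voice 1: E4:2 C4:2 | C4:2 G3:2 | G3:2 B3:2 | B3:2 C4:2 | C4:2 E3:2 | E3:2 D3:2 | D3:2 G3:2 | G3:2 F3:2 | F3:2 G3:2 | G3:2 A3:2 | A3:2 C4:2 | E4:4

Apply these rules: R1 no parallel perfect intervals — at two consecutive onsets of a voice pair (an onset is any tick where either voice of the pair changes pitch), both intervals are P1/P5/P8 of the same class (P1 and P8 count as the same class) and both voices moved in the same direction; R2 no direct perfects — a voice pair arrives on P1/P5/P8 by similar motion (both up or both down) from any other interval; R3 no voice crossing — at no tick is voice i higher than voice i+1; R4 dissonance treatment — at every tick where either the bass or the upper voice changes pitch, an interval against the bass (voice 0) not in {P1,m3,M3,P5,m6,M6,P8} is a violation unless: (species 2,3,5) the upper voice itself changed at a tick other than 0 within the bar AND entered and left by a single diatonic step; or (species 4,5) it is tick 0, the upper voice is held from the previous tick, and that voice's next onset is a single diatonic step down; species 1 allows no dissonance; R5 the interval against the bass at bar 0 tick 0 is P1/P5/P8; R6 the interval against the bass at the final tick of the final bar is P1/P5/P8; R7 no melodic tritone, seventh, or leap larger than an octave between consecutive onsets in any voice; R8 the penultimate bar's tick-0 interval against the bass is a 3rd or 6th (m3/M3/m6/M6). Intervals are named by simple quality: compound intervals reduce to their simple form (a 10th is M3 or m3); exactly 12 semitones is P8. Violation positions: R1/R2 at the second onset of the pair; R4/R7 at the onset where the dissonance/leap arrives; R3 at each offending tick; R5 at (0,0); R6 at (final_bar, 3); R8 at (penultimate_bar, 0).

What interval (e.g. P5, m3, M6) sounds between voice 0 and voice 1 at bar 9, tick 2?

P5

voice 0=D3 voice 1=A3 -> P5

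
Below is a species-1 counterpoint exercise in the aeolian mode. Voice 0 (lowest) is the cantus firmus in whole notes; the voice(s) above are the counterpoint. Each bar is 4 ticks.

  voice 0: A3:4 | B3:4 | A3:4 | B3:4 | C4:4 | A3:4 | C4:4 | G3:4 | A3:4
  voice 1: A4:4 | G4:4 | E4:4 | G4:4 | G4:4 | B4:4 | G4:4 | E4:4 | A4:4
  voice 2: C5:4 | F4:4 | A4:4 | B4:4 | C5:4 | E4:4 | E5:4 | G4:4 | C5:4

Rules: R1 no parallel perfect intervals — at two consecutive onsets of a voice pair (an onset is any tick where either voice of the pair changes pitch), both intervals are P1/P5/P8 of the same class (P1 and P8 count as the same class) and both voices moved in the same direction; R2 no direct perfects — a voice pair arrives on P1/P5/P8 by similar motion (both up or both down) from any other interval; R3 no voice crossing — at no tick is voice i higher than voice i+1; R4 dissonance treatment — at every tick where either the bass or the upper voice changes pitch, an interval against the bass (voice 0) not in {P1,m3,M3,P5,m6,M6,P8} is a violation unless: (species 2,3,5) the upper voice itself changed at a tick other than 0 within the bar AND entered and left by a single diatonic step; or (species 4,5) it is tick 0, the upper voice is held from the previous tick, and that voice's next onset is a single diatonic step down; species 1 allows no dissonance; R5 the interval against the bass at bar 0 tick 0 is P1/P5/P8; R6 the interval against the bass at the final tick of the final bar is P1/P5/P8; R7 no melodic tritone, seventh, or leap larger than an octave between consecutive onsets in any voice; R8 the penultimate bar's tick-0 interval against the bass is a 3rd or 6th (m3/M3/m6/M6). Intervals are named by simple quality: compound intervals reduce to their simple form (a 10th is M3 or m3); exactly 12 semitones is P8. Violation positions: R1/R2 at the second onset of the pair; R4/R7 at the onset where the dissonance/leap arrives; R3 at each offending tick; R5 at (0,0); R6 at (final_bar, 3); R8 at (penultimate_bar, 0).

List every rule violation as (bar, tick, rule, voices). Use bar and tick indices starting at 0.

(0, 0, R5, (0, 2))
(1, 0, R3, (1, 2))
(1, 0, R4, (0, 2))
(1, 1, R3, (1, 2))
(1, 2, R3, (1, 2))
(1, 3, R3, (1, 2))
(2, 0, R2, (0, 1))
(3, 0, R1, (0, 2))
(4, 0, R1, (0, 2))
(5, 0, R2, (0, 2))
(5, 0, R3, (1, 2))
(5, 0, R4, (0, 1))
(5, 1, R3, (1, 2))
(5, 2, R3, (1, 2))
(5, 3, R3, (1, 2))
(7, 0, R2, (0, 2))
(7, 0, R8, (0, 2))
(8, 0, R2, (0, 1))
(8, 3, R6, (0, 2))

bar 0: v0=A3 v1=A4 v2=C5 downbeat m3
bar 1: v0=B3 v1=G4 v2=F4 downbeat TT
bar 2: v0=A3 v1=E4 v2=A4 downbeat P8
bar 3: v0=B3 v1=G4 v2=B4 downbeat P8
bar 4: v0=C4 v1=G4 v2=C5 downbeat P8
bar 5: v0=A3 v1=B4 v2=E4 downbeat P5
bar 6: v0=C4 v1=G4 v2=E5 downbeat M3
bar 7: v0=G3 v1=E4 v2=G4 downbeat P8
bar 8: v0=A3 v1=A4 v2=C5 downbeat m3
  -> R5 @ bar 0 tick 0 v(0, 2): opens on m3
  -> R3 @ bar 1 tick 0 v(1, 2): G4 above F4
  -> R4 @ bar 1 tick 0 v(0, 2): B3/F4 TT untreated
  -> R3 @ bar 1 tick 1 v(1, 2): G4 above F4
  -> R3 @ bar 1 tick 2 v(1, 2): G4 above F4
  -> R3 @ bar 1 tick 3 v(1, 2): G4 above F4
  -> R2 @ bar 2 tick 0 v(0, 1): B3/G4 m6 -> A3/E4 P5 similar
  -> R1 @ bar 3 tick 0 v(0, 2): A3/A4 P8 -> B3/B4 P8 similar
  -> R1 @ bar 4 tick 0 v(0, 2): B3/B4 P8 -> C4/C5 P8 similar
  -> R2 @ bar 5 tick 0 v(0, 2): C4/C5 P8 -> A3/E4 P5 similar
  -> R3 @ bar 5 tick 0 v(1, 2): B4 above E4
  -> R4 @ bar 5 tick 0 v(0, 1): A3/B4 M2 untreated
  -> R3 @ bar 5 tick 1 v(1, 2): B4 above E4
  -> R3 @ bar 5 tick 2 v(1, 2): B4 above E4
  -> R3 @ bar 5 tick 3 v(1, 2): B4 above E4
  -> R2 @ bar 7 tick 0 v(0, 2): C4/E5 M3 -> G3/G4 P8 similar
  -> R8 @ bar 7 tick 0 v(0, 2): penult P8 not 3rd/6th
  -> R2 @ bar 8 tick 0 v(0, 1): G3/E4 M6 -> A3/A4 P8 similar
  -> R6 @ bar 8 tick 3 v(0, 2): closes on m3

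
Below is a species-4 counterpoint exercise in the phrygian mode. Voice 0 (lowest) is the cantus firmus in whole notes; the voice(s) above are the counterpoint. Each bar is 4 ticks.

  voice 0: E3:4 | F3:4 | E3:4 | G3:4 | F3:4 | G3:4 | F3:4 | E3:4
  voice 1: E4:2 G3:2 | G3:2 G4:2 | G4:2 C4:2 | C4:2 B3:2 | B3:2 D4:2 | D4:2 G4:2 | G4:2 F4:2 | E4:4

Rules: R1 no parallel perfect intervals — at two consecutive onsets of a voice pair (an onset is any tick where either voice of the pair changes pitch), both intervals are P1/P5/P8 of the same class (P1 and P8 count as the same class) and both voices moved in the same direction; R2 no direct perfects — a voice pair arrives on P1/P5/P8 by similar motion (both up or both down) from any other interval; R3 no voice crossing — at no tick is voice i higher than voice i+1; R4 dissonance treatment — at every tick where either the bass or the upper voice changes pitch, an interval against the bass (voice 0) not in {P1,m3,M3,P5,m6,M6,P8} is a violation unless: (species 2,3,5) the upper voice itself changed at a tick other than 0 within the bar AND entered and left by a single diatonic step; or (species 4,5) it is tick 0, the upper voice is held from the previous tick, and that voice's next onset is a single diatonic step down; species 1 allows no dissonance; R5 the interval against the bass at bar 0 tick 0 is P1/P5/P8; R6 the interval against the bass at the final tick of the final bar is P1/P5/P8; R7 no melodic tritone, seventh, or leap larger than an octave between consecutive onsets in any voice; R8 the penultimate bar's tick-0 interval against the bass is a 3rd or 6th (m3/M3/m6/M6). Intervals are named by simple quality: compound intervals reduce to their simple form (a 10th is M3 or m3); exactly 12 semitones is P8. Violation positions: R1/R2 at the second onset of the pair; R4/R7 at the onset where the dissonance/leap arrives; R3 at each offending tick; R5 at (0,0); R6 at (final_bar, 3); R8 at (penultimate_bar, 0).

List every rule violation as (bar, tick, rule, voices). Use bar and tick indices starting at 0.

bar 0: v0=E3 v1=E4 downbeat P8
bar 1: v0=F3 v1=G3 downbeat M2
bar 2: v0=E3 v1=G4 downbeat m3
bar 3: v0=G3 v1=C4 downbeat P4
bar 4: v0=F3 v1=B3 downbeat TT
bar 5: v0=G3 v1=D4 downbeat P5
bar 6: v0=F3 v1=G4 downbeat M2
bar 7: v0=E3 v1=E4 downbeat P8
  -> R4 @ bar 1 tick 0 v(0, 1): F3/G3 M2 untreated
  -> R4 @ bar 1 tick 2 v(0, 1): F3/G4 M2 untreated
  -> R4 @ bar 4 tick 0 v(0, 1): F3/B3 TT untreated
  -> R8 @ bar 6 tick 0 v(0, 1): penult M2 not 3rd/6th
  -> R1 @ bar 7 tick 0 v(0, 1): F3/F4 P8 -> E3/E4 P8 similar

(1, 0, R4, (0, 1))
(1, 2, R4, (0, 1))
(4, 0, R4, (0, 1))
(6, 0, R8, (0, 1))
(7, 0, R1, (0, 1))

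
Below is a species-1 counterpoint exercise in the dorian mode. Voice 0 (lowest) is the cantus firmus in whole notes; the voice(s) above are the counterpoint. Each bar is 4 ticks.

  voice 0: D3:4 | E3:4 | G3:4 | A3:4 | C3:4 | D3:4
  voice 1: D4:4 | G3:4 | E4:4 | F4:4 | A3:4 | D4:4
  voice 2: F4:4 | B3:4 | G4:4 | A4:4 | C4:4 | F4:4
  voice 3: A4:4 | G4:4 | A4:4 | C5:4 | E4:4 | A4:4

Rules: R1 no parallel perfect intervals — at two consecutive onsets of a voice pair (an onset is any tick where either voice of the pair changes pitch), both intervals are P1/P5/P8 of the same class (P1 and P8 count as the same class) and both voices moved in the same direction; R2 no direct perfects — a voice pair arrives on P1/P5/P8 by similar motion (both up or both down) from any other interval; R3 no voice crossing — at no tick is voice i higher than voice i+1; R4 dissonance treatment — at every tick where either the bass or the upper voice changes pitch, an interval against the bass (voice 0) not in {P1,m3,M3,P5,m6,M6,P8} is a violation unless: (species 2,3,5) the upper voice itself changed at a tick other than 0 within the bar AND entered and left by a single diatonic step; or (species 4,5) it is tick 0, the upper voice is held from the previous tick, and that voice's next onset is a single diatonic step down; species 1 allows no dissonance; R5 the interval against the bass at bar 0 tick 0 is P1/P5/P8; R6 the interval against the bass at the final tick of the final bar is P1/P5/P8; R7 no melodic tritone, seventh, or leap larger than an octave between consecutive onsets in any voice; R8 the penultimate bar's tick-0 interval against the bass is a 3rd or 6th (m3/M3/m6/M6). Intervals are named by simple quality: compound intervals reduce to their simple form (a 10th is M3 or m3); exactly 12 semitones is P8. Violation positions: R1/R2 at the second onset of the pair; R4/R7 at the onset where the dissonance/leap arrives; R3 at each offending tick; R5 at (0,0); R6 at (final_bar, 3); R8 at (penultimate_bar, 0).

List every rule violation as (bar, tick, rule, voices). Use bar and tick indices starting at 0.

(0, 0, R5, (0, 2))
(1, 0, R2, (1, 3))
(1, 0, R7, (2,))
(2, 0, R2, (0, 2))
(2, 0, R4, (0, 3))
(3, 0, R1, (0, 2))
(3, 0, R2, (1, 3))
(4, 0, R1, (0, 2))
(4, 0, R1, (1, 3))
(4, 0, R8, (0, 2))
(5, 0, R1, (1, 3))
(5, 0, R2, (0, 1))
(5, 0, R2, (0, 3))
(5, 3, R6, (0, 2))

bar 0: v0=D3 v1=D4 v2=F4 v3=A4 downbeat P5
bar 1: v0=E3 v1=G3 v2=B3 v3=G4 downbeat m3
bar 2: v0=G3 v1=E4 v2=G4 v3=A4 downbeat M2
bar 3: v0=A3 v1=F4 v2=A4 v3=C5 downbeat m3
bar 4: v0=C3 v1=A3 v2=C4 v3=E4 downbeat M3
bar 5: v0=D3 v1=D4 v2=F4 v3=A4 downbeat P5
  -> R5 @ bar 0 tick 0 v(0, 2): opens on m3
  -> R2 @ bar 1 tick 0 v(1, 3): D4/A4 P5 -> G3/G4 P8 similar
  -> R7 @ bar 1 tick 0 v(2,): F4->B3 leap 6st
  -> R2 @ bar 2 tick 0 v(0, 2): E3/B3 P5 -> G3/G4 P8 similar
  -> R4 @ bar 2 tick 0 v(0, 3): G3/A4 M2 untreated
  -> R1 @ bar 3 tick 0 v(0, 2): G3/G4 P8 -> A3/A4 P8 similar
  -> R2 @ bar 3 tick 0 v(1, 3): E4/A4 P4 -> F4/C5 P5 similar
  -> R1 @ bar 4 tick 0 v(0, 2): A3/A4 P8 -> C3/C4 P8 similar
  -> R1 @ bar 4 tick 0 v(1, 3): F4/C5 P5 -> A3/E4 P5 similar
  -> R8 @ bar 4 tick 0 v(0, 2): penult P8 not 3rd/6th
  -> R1 @ bar 5 tick 0 v(1, 3): A3/E4 P5 -> D4/A4 P5 similar
  -> R2 @ bar 5 tick 0 v(0, 1): C3/A3 M6 -> D3/D4 P8 similar
  -> R2 @ bar 5 tick 0 v(0, 3): C3/E4 M3 -> D3/A4 P5 similar
  -> R6 @ bar 5 tick 3 v(0, 2): closes on m3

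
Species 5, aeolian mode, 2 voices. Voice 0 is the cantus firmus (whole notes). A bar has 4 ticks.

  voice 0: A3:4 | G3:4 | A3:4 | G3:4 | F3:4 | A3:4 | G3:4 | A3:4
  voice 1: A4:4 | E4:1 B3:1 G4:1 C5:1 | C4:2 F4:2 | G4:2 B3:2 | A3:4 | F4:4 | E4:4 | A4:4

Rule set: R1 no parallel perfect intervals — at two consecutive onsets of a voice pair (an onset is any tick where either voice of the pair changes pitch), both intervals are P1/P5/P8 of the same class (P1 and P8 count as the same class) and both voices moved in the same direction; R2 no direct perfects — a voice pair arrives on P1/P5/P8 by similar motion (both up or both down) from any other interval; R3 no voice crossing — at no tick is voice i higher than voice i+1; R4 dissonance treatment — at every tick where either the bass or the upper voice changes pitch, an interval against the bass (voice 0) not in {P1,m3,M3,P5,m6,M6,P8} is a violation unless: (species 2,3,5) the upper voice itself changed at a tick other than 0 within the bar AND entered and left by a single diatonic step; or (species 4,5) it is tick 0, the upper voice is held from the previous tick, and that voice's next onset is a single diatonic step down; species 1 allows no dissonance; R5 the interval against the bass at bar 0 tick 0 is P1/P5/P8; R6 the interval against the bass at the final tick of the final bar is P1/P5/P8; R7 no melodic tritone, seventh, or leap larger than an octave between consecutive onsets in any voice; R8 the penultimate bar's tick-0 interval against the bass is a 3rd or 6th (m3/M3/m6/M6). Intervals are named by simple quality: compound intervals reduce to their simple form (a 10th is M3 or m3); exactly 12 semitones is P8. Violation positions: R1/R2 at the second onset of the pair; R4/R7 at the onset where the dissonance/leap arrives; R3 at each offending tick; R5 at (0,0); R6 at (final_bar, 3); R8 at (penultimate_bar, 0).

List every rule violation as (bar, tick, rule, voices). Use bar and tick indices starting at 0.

bar 0: v0=A3 v1=A4 downbeat P8
bar 1: v0=G3 v1=E4 downbeat M6
bar 2: v0=A3 v1=C4 downbeat m3
bar 3: v0=G3 v1=G4 downbeat P8
bar 4: v0=F3 v1=A3 downbeat M3
bar 5: v0=A3 v1=F4 downbeat m6
bar 6: v0=G3 v1=E4 downbeat M6
bar 7: v0=A3 v1=A4 downbeat P8
  -> R4 @ bar 1 tick 3 v(0, 1): G3/C5 P4 untreated
  -> R2 @ bar 7 tick 0 v(0, 1): G3/E4 M6 -> A3/A4 P8 similar

(1, 3, R4, (0, 1))
(7, 0, R2, (0, 1))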